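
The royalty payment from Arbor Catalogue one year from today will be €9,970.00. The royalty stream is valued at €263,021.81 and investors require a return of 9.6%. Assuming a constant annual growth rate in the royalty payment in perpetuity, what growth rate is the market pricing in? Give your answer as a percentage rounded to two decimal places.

P = D₁/(r−g) ⇒ g = r − D₁/P = 0.096 − €9,970.00/€263,021.81 = 0.058094

5.81%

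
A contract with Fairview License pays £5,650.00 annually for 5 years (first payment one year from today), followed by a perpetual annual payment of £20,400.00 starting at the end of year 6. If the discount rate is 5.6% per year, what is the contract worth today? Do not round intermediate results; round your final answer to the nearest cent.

PV of 5-year annuity: £5,650.00 × [1 − (1+0.056)^−5] / 0.056 = 24061.08864
Perpetuity value at year 5: £20,400.00 / 0.056 = 364285.71429
PV of perpetuity: 364285.71429 / (1+0.056)^5 = 277410.27919
Total PV = 24061.08864 + 277410.27919 = 301471.36783

£301471.37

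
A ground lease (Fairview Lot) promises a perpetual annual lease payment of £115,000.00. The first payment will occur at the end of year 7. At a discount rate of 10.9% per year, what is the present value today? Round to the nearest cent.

£567129.27

Value at end of year 6: C / r = £115,000.00 / 0.109 = £1,055,045.8716
Discount to today: PV = £1,055,045.8716 / (1 + 0.109)^6 = £1,055,045.8716 / 1.860327 = £567,129.27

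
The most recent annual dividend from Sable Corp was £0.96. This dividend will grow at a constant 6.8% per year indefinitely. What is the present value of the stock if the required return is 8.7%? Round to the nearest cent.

D₁ = D₀ × (1 + g) = £0.96 × 1.068 = £1.0253
Growing perpetuity: P = D₁ / (r − g) = £1.0253 / (0.087 − 0.068) = £53.96

£53.96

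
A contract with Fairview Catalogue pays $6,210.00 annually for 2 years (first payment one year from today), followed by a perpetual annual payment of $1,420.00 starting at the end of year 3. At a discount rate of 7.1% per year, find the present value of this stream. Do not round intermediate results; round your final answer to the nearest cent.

PV of 2-year annuity: $6,210.00 × [1 − (1+0.071)^−2] / 0.071 = 11212.24961
Perpetuity value at year 2: $1,420.00 / 0.071 = 20000.00000
PV of perpetuity: 20000.00000 / (1+0.071)^2 = 17436.16837
Total PV = 11212.24961 + 17436.16837 = 28648.41797

$28648.42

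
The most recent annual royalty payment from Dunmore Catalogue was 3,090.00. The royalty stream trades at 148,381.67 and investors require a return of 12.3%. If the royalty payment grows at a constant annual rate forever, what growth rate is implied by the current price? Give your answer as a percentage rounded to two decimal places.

10.01%

P = D₀(1+g)/(r−g) ⇒ P(r−g) = D₀(1+g) ⇒ g(P+D₀) = P·r − D₀
g = (P·r − D₀)/(P + D₀) = (148,381.67×0.123 − 3,090.00) / (148,381.67 + 3,090.00) = 0.100091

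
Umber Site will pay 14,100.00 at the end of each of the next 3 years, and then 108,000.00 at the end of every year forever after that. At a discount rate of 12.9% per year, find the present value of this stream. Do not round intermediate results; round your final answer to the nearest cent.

615120.06

PV of 3-year annuity: 14,100.00 × [1 − (1+0.129)^−3] / 0.129 = 33348.86313
Perpetuity value at year 3: 108,000.00 / 0.129 = 837209.30233
PV of perpetuity: 837209.30233 / (1+0.129)^3 = 581771.20172
Total PV = 33348.86313 + 581771.20172 = 615120.06485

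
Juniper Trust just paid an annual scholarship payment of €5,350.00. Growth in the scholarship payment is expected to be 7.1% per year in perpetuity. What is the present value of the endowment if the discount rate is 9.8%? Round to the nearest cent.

D₁ = D₀ × (1 + g) = €5,350.00 × 1.071 = €5,729.8500
Growing perpetuity: P = D₁ / (r − g) = €5,729.8500 / (0.098 − 0.071) = €212,216.67

€212216.67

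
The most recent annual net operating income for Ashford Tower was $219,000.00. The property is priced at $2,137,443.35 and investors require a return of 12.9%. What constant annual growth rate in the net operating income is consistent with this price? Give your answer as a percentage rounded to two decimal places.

2.41%

P = D₀(1+g)/(r−g) ⇒ P(r−g) = D₀(1+g) ⇒ g(P+D₀) = P·r − D₀
g = (P·r − D₀)/(P + D₀) = ($2,137,443.35×0.129 − $219,000.00) / ($2,137,443.35 + $219,000.00) = 0.024074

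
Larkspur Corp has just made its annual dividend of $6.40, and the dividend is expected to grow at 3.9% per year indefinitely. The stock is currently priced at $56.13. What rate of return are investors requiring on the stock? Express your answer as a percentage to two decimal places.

D₁ = $6.40 × 1.039 = $6.6496
P = D₁/(r − g) ⇒ r = D₁/P + g = $6.6496/$56.13 + 0.039 = 0.118468 + 0.039 = 0.157468

15.75%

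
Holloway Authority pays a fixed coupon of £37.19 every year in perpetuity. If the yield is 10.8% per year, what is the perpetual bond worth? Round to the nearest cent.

£344.35

Level perpetuity: PV = C / r = £37.19 / 0.108 = £344.35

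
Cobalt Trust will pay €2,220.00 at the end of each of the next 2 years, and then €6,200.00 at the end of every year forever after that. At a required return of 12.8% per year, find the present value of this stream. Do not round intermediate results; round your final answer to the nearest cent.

PV of 2-year annuity: €2,220.00 × [1 − (1+0.128)^−2] / 0.128 = 3712.84141
Perpetuity value at year 2: €6,200.00 / 0.128 = 48437.50000
PV of perpetuity: 48437.50000 / (1+0.128)^2 = 38068.30328
Total PV = 3712.84141 + 38068.30328 = 41781.14469

€41781.14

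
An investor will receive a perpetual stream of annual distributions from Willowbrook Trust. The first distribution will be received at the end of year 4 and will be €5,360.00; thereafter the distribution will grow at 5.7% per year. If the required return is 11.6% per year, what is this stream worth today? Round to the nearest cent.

€65361.23

Value at end of year 3: C₁ / (r − g) = €5,360.00 / (0.116 − 0.057) = €90,847.4576
Discount to today: PV = €90,847.4576 / (1 + 0.116)^3 = €90,847.4576 / 1.389929 = €65,361.23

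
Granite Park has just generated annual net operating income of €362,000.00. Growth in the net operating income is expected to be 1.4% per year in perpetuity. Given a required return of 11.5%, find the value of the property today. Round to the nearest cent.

D₁ = D₀ × (1 + g) = €362,000.00 × 1.014 = €367,068.0000
Growing perpetuity: P = D₁ / (r − g) = €367,068.0000 / (0.115 − 0.014) = €3,634,336.63

€3634336.63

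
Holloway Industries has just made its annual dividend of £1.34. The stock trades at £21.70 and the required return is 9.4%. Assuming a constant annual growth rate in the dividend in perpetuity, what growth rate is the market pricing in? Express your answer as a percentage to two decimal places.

3.04%

P = D₀(1+g)/(r−g) ⇒ P(r−g) = D₀(1+g) ⇒ g(P+D₀) = P·r − D₀
g = (P·r − D₀)/(P + D₀) = (£21.70×0.094 − £1.34) / (£21.70 + £1.34) = 0.030373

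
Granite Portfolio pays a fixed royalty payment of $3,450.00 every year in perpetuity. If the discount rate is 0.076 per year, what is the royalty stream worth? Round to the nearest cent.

Level perpetuity: PV = C / r = $3,450.00 / 0.076 = $45,394.74

$45394.74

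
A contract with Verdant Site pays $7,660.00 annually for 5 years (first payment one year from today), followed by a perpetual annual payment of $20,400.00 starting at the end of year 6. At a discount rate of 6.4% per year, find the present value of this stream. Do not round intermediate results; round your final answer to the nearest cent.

$265663.45

PV of 5-year annuity: $7,660.00 × [1 − (1+0.064)^−5] / 0.064 = 31918.59991
Perpetuity value at year 5: $20,400.00 / 0.064 = 318750.00000
PV of perpetuity: 318750.00000 / (1+0.064)^5 = 233744.85141
Total PV = 31918.59991 + 233744.85141 = 265663.45132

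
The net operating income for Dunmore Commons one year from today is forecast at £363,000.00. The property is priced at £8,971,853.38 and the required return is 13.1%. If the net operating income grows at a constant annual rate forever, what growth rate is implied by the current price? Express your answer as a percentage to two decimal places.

P = D₁/(r−g) ⇒ g = r − D₁/P = 0.131 − £363,000.00/£8,971,853.38 = 0.090540

9.05%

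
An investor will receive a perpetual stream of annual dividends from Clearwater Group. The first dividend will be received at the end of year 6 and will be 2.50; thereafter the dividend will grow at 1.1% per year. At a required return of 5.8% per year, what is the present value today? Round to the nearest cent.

40.12

Value at end of year 5: C₁ / (r − g) = 2.50 / (0.058 − 0.011) = 53.1915
Discount to today: PV = 53.1915 / (1 + 0.058)^5 = 53.1915 / 1.325648 = 40.12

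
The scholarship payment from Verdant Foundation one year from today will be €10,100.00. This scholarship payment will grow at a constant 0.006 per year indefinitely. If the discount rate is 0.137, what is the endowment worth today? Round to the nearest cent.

Growing perpetuity: P = D₁ / (r − g) = €10,100.0000 / (0.137 − 0.006) = €77,099.24

€77099.24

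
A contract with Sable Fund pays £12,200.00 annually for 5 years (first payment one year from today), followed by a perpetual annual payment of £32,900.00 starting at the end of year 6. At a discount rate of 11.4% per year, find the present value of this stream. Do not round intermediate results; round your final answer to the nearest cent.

£212855.04

PV of 5-year annuity: £12,200.00 × [1 − (1+0.114)^−5] / 0.114 = 44639.89157
Perpetuity value at year 5: £32,900.00 / 0.114 = 288596.49123
PV of perpetuity: 288596.49123 / (1+0.114)^5 = 168215.14428
Total PV = 44639.89157 + 168215.14428 = 212855.03585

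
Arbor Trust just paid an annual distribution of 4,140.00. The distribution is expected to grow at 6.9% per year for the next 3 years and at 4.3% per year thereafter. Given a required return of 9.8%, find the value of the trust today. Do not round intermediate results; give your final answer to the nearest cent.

D_1 = 4425.66000
D_2 = 4731.03054
D_3 = 5057.47165
Terminal value at year 3: TV = D_3×(1+g_2)/(r−g_2) = 5274.94293/0.055 = 95908.05324
P_0 = D_1/(1+r)^1 + D_2/(1+r)^2 + D_3/(1+r)^3 + TV/(1+r)^3
    = 4030.65574 + 3924.19944 + 3820.55483 + 72451.61244 = 84227.02245

84227.02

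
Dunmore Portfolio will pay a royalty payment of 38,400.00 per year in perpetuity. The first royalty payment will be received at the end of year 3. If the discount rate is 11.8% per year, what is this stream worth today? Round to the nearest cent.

260354.81

Value at end of year 2: C / r = 38,400.00 / 0.118 = 325,423.7288
Discount to today: PV = 325,423.7288 / (1 + 0.118)^2 = 325,423.7288 / 1.249924 = 260,354.81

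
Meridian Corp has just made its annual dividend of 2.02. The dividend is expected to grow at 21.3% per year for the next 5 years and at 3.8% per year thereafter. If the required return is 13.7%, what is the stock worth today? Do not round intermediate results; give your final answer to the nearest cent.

D_1 = 2.45026
D_2 = 2.97217
D_3 = 3.60524
D_4 = 4.37315
D_5 = 5.30463
Terminal value at year 5: TV = D_5×(1+g_2)/(r−g_2) = 5.50621/0.099 = 55.61828
P_0 = D_1/(1+r)^1 + D_2/(1+r)^2 + D_3/(1+r)^3 + D_4/(1+r)^4 + D_5/(1+r)^5 + TV/(1+r)^5
    = 2.15502 + 2.29907 + 2.45274 + 2.61669 + 2.79160 + 29.26949 = 41.58462

41.58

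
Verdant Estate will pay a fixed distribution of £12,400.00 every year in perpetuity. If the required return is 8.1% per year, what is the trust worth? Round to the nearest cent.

Level perpetuity: PV = C / r = £12,400.00 / 0.081 = £153,086.42

£153086.42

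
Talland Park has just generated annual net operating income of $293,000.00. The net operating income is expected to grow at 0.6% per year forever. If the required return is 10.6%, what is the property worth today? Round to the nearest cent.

$2947580.00

D₁ = D₀ × (1 + g) = $293,000.00 × 1.006 = $294,758.0000
Growing perpetuity: P = D₁ / (r − g) = $294,758.0000 / (0.106 − 0.006) = $2,947,580.00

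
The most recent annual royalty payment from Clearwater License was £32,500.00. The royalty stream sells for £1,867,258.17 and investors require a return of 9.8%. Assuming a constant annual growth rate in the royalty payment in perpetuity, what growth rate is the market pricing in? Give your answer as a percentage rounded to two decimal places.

7.92%

P = D₀(1+g)/(r−g) ⇒ P(r−g) = D₀(1+g) ⇒ g(P+D₀) = P·r − D₀
g = (P·r − D₀)/(P + D₀) = (£1,867,258.17×0.098 − £32,500.00) / (£1,867,258.17 + £32,500.00) = 0.079216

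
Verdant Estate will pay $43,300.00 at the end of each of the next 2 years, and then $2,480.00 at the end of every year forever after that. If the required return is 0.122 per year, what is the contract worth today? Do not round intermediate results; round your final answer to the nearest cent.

PV of 2-year annuity: $43,300.00 × [1 − (1+0.122)^−2] / 0.122 = 72987.34435
Perpetuity value at year 2: $2,480.00 / 0.122 = 20327.86885
PV of perpetuity: 20327.86885 / (1+0.122)^2 = 16147.53135
Total PV = 72987.34435 + 16147.53135 = 89134.87569

$89134.88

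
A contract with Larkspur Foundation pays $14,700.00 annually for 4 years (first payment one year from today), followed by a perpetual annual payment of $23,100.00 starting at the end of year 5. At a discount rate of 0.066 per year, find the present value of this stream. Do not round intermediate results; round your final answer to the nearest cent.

$321288.60

PV of 4-year annuity: $14,700.00 × [1 − (1+0.066)^−4] / 0.066 = 50244.95457
Perpetuity value at year 4: $23,100.00 / 0.066 = 350000.00000
PV of perpetuity: 350000.00000 / (1+0.066)^4 = 271043.64281
Total PV = 50244.95457 + 271043.64281 = 321288.59739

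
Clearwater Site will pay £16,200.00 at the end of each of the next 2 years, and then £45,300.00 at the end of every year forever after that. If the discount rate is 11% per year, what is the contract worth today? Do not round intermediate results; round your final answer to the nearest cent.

PV of 2-year annuity: £16,200.00 × [1 − (1+0.11)^−2] / 0.11 = 27742.87801
Perpetuity value at year 2: £45,300.00 / 0.11 = 411818.18182
PV of perpetuity: 411818.18182 / (1+0.11)^2 = 334240.87478
Total PV = 27742.87801 + 334240.87478 = 361983.75279

£361983.75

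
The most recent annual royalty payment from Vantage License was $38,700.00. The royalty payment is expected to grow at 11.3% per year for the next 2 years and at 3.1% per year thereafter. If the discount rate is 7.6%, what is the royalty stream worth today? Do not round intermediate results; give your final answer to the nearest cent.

$1030124.94

D_1 = 43073.10000
D_2 = 47940.36030
Terminal value at year 2: TV = D_2×(1+g_2)/(r−g_2) = 49426.51147/0.045 = 1098366.92154
P_0 = D_1/(1+r)^1 + D_2/(1+r)^2 + TV/(1+r)^2
    = 40030.76208 + 41407.28457 + 948686.89759 = 1030124.94424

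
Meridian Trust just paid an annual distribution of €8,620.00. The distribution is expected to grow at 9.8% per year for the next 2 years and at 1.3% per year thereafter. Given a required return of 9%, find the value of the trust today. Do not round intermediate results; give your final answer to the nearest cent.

D_1 = 9464.76000
D_2 = 10392.30648
Terminal value at year 2: TV = D_2×(1+g_2)/(r−g_2) = 10527.40646/0.077 = 136719.56447
P_0 = D_1/(1+r)^1 + D_2/(1+r)^2 + TV/(1+r)^2
    = 8683.26606 + 8746.99645 + 115074.12210 = 132504.38461

€132504.38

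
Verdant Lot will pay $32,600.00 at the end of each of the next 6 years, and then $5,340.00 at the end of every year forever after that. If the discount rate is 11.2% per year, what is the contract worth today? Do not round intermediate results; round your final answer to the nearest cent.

PV of 6-year annuity: $32,600.00 × [1 − (1+0.112)^−6] / 0.112 = 137124.56193
Perpetuity value at year 6: $5,340.00 / 0.112 = 47678.57143
PV of perpetuity: 47678.57143 / (1+0.112)^6 = 25217.06343
Total PV = 137124.56193 + 25217.06343 = 162341.62536

$162341.63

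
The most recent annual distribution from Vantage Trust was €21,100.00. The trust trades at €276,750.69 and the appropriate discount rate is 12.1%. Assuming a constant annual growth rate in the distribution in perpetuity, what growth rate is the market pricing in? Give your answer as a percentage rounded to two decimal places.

4.16%

P = D₀(1+g)/(r−g) ⇒ P(r−g) = D₀(1+g) ⇒ g(P+D₀) = P·r − D₀
g = (P·r − D₀)/(P + D₀) = (€276,750.69×0.121 − €21,100.00) / (€276,750.69 + €21,100.00) = 0.041587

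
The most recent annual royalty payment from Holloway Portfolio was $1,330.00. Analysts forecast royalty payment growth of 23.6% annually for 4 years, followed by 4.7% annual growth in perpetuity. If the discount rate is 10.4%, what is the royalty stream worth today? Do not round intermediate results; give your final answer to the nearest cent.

D_1 = 1643.88000
D_2 = 2031.83568
D_3 = 2511.34890
D_4 = 3104.02724
Terminal value at year 4: TV = D_4×(1+g_2)/(r−g_2) = 3249.91652/0.057 = 57016.07932
P_0 = D_1/(1+r)^1 + D_2/(1+r)^2 + D_3/(1+r)^3 + D_4/(1+r)^4 + TV/(1+r)^4
    = 1489.02174 + 1667.05695 + 1866.37897 + 2089.53298 + 38381.42160 = 45493.41224

$45493.41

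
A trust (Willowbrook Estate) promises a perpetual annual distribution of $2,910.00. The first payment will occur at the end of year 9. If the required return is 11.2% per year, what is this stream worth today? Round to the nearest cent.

Value at end of year 8: C / r = $2,910.00 / 0.112 = $25,982.1429
Discount to today: PV = $25,982.1429 / (1 + 0.112)^8 = $25,982.1429 / 2.337967 = $11,113.14

$11113.14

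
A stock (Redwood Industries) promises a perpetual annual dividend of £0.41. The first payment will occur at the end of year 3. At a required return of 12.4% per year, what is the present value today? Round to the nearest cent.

Value at end of year 2: C / r = £0.41 / 0.124 = £3.3065
Discount to today: PV = £3.3065 / (1 + 0.124)^2 = £3.3065 / 1.263376 = £2.62

£2.62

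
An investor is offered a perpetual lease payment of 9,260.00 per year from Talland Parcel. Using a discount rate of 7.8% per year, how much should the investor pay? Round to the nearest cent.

118717.95

Level perpetuity: PV = C / r = 9,260.00 / 0.078 = 118,717.95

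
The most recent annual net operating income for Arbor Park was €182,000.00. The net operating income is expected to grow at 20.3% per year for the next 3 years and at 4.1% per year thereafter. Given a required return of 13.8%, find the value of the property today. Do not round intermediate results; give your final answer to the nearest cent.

€2918168.75

D_1 = 218946.00000
D_2 = 263392.03800
D_3 = 316860.62171
Terminal value at year 3: TV = D_3×(1+g_2)/(r−g_2) = 329851.90720/0.097 = 3400535.12582
P_0 = D_1/(1+r)^1 + D_2/(1+r)^2 + D_3/(1+r)^3 + TV/(1+r)^3
    = 192395.43058 + 203384.62477 + 215001.49701 + 2307387.19987 = 2918168.75223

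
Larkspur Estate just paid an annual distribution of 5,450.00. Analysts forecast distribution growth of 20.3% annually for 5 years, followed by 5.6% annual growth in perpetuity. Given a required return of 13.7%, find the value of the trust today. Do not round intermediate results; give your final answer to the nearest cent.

D_1 = 6556.35000
D_2 = 7887.28905
D_3 = 9488.40873
D_4 = 11414.55570
D_5 = 13731.71051
Terminal value at year 5: TV = D_5×(1+g_2)/(r−g_2) = 14500.68629/0.081 = 179020.81844
P_0 = D_1/(1+r)^1 + D_2/(1+r)^2 + D_3/(1+r)^3 + D_4/(1+r)^4 + D_5/(1+r)^5 + TV/(1+r)^5
    = 5766.35884 + 6101.08152 + 6455.23400 + 6829.94416 + 7226.40530 + 94210.91350 = 126589.93731

126589.94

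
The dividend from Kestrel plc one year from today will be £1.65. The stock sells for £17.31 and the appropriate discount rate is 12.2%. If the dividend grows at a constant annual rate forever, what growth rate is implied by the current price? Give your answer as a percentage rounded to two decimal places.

2.67%

P = D₁/(r−g) ⇒ g = r − D₁/P = 0.122 − £1.65/£17.31 = 0.026679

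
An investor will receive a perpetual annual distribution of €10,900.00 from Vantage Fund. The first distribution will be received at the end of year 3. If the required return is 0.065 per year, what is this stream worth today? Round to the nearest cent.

€147847.48

Value at end of year 2: C / r = €10,900.00 / 0.065 = €167,692.3077
Discount to today: PV = €167,692.3077 / (1 + 0.065)^2 = €167,692.3077 / 1.134225 = €147,847.48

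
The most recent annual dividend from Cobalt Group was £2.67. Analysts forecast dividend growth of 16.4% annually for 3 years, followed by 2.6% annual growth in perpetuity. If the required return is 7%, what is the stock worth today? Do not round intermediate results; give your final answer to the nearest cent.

D_1 = 3.10788
D_2 = 3.61757
D_3 = 4.21085
Terminal value at year 3: TV = D_3×(1+g_2)/(r−g_2) = 4.32034/0.044 = 98.18946
P_0 = D_1/(1+r)^1 + D_2/(1+r)^2 + D_3/(1+r)^3 + TV/(1+r)^3
    = 2.90456 + 3.15973 + 3.43731 + 80.15185 = 89.65345

£89.65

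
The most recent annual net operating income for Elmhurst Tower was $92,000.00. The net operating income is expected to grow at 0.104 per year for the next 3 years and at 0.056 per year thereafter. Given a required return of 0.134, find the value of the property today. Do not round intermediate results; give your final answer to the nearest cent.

D_1 = 101568.00000
D_2 = 112131.07200
D_3 = 123792.70349
Terminal value at year 3: TV = D_3×(1+g_2)/(r−g_2) = 130725.09488/0.078 = 1675962.75491
P_0 = D_1/(1+r)^1 + D_2/(1+r)^2 + D_3/(1+r)^3 + TV/(1+r)^3
    = 89566.13757 + 87196.66303 + 84889.87300 + 1149278.28062 = 1410930.95421

$1410930.95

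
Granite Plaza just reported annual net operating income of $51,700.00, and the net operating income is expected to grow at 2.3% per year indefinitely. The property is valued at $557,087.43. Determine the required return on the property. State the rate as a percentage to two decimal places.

D₁ = $51,700.00 × 1.023 = $52,889.1000
P = D₁/(r − g) ⇒ r = D₁/P + g = $52,889.1000/$557,087.43 + 0.023 = 0.094939 + 0.023 = 0.117939

11.79%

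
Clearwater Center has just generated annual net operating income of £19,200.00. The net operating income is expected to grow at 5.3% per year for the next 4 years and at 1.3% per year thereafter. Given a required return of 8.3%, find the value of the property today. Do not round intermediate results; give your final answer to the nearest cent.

D_1 = 20217.60000
D_2 = 21289.13280
D_3 = 22417.45684
D_4 = 23605.58205
Terminal value at year 4: TV = D_4×(1+g_2)/(r−g_2) = 23912.45462/0.07 = 341606.49454
P_0 = D_1/(1+r)^1 + D_2/(1+r)^2 + D_3/(1+r)^3 + D_4/(1+r)^4 + TV/(1+r)^4
    = 18668.14404 + 18151.02094 + 17648.22258 + 17159.35215 + 248320.33890 = 319947.07861

£319947.08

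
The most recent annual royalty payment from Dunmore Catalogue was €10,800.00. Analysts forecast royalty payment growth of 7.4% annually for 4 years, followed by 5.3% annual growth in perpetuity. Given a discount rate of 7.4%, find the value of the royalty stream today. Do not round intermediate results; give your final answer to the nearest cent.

€584742.86

D_1 = 11599.20000
D_2 = 12457.54080
D_3 = 13379.39882
D_4 = 14369.47433
Terminal value at year 4: TV = D_4×(1+g_2)/(r−g_2) = 15131.05647/0.021 = 720526.49864
P_0 = D_1/(1+r)^1 + D_2/(1+r)^2 + D_3/(1+r)^3 + D_4/(1+r)^4 + TV/(1+r)^4
    = 10800.00000 + 10800.00000 + 10800.00000 + 10800.00000 + 541542.85714 = 584742.85714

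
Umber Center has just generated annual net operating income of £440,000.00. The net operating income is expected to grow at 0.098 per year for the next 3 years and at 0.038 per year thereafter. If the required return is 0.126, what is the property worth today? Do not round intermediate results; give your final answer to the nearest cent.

£6067805.40

D_1 = 483120.00000
D_2 = 530465.76000
D_3 = 582451.40448
Terminal value at year 3: TV = D_3×(1+g_2)/(r−g_2) = 604584.55785/0.088 = 6870279.06648
P_0 = D_1/(1+r)^1 + D_2/(1+r)^2 + D_3/(1+r)^3 + TV/(1+r)^3
    = 429058.61456 + 418389.30621 + 407985.30925 + 4812372.17050 = 6067805.40053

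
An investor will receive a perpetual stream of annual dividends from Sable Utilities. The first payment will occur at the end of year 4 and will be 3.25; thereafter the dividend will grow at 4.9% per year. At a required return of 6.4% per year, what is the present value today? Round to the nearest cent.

Value at end of year 3: C₁ / (r − g) = 3.25 / (0.064 − 0.049) = 216.6667
Discount to today: PV = 216.6667 / (1 + 0.064)^3 = 216.6667 / 1.204550 = 179.87

179.87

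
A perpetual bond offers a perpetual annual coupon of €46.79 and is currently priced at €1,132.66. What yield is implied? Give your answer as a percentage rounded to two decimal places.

4.13%

P = C/r ⇒ r = C/P = €46.79/€1,132.66 = 0.041310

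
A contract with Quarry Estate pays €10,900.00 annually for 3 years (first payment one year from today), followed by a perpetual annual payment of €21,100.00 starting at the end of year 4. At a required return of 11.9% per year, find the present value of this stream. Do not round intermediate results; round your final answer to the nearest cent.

PV of 3-year annuity: €10,900.00 × [1 − (1+0.119)^−3] / 0.119 = 26225.01422
Perpetuity value at year 3: €21,100.00 / 0.119 = 177310.92437
PV of perpetuity: 177310.92437 / (1+0.119)^3 = 126545.07115
Total PV = 26225.01422 + 126545.07115 = 152770.08537

€152770.09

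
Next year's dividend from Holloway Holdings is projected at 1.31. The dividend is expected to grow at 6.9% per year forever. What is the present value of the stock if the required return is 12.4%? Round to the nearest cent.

23.82

Growing perpetuity: P = D₁ / (r − g) = 1.3100 / (0.124 − 0.069) = 23.82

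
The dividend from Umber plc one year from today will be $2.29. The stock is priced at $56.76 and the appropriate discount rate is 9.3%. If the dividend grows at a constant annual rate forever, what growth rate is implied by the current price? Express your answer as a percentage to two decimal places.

P = D₁/(r−g) ⇒ g = r − D₁/P = 0.093 − $2.29/$56.76 = 0.052655

5.27%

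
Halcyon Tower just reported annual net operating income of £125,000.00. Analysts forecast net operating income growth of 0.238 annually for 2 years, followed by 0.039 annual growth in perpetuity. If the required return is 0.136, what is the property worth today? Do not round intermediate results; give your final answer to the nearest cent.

D_1 = 154750.00000
D_2 = 191580.50000
Terminal value at year 2: TV = D_2×(1+g_2)/(r−g_2) = 199052.13950/0.097 = 2052083.91237
P_0 = D_1/(1+r)^1 + D_2/(1+r)^2 + TV/(1+r)^2
    = 136223.59155 + 148454.93516 + 1590151.31575 = 1874829.84246

£1874829.84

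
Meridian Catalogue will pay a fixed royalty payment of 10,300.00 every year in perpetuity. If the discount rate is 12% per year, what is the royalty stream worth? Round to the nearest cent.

Level perpetuity: PV = C / r = 10,300.00 / 0.12 = 85,833.33

85833.33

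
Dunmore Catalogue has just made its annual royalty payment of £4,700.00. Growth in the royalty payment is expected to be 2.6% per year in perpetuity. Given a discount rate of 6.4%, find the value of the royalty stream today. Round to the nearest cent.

D₁ = D₀ × (1 + g) = £4,700.00 × 1.026 = £4,822.2000
Growing perpetuity: P = D₁ / (r − g) = £4,822.2000 / (0.064 − 0.026) = £126,900.00

£126900.00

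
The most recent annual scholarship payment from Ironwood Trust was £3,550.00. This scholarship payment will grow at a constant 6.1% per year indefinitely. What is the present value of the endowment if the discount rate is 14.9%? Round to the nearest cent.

D₁ = D₀ × (1 + g) = £3,550.00 × 1.061 = £3,766.5500
Growing perpetuity: P = D₁ / (r − g) = £3,766.5500 / (0.149 − 0.061) = £42,801.70

£42801.70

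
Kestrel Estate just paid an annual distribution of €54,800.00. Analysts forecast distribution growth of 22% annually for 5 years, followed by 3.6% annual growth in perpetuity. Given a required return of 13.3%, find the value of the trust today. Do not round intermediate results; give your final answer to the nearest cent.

D_1 = 66856.00000
D_2 = 81564.32000
D_3 = 99508.47040
D_4 = 121400.33389
D_5 = 148108.40734
Terminal value at year 5: TV = D_5×(1+g_2)/(r−g_2) = 153440.31001/0.097 = 1581858.86606
P_0 = D_1/(1+r)^1 + D_2/(1+r)^2 + D_3/(1+r)^3 + D_4/(1+r)^4 + D_5/(1+r)^5 + TV/(1+r)^5
    = 59007.94351 + 63539.00361 + 68417.99153 + 73671.62371 + 79328.66807 + 847262.88785 = 1191228.11828

€1191228.12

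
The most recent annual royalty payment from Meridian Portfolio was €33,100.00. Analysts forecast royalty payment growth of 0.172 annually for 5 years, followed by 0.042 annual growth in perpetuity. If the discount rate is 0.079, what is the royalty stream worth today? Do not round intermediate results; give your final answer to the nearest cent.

D_1 = 38793.20000
D_2 = 45465.63040
D_3 = 53285.71883
D_4 = 62450.86247
D_5 = 73192.41081
Terminal value at year 5: TV = D_5×(1+g_2)/(r−g_2) = 76266.49207/0.037 = 2061256.54232
P_0 = D_1/(1+r)^1 + D_2/(1+r)^2 + D_3/(1+r)^3 + D_4/(1+r)^4 + D_5/(1+r)^5 + TV/(1+r)^5
    = 35952.91937 + 39051.73448 + 42417.63930 + 46073.65455 + 50044.78511 + 1409369.35371 = 1622910.08653

€1622910.09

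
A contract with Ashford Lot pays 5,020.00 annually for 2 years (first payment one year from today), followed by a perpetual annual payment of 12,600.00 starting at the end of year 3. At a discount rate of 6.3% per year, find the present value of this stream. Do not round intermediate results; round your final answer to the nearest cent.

186161.09

PV of 2-year annuity: 5,020.00 × [1 − (1+0.063)^−2] / 0.063 = 9165.08329
Perpetuity value at year 2: 12,600.00 / 0.063 = 200000.00000
PV of perpetuity: 200000.00000 / (1+0.063)^2 = 176996.00609
Total PV = 9165.08329 + 176996.00609 = 186161.08938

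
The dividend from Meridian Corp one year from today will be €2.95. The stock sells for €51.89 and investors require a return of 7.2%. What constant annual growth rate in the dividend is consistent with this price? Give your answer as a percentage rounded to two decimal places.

P = D₁/(r−g) ⇒ g = r − D₁/P = 0.072 − €2.95/€51.89 = 0.015149

1.51%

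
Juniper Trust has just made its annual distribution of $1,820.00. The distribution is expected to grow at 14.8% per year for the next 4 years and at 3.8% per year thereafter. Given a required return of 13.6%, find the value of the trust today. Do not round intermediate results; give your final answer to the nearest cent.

D_1 = 2089.36000
D_2 = 2398.58528
D_3 = 2753.57590
D_4 = 3161.10513
Terminal value at year 4: TV = D_4×(1+g_2)/(r−g_2) = 3281.22713/0.098 = 33481.90949
P_0 = D_1/(1+r)^1 + D_2/(1+r)^2 + D_3/(1+r)^3 + D_4/(1+r)^4 + TV/(1+r)^4
    = 1839.22535 + 1858.65379 + 1878.28746 + 1898.12852 + 20104.66739 = 27578.96251

$27578.96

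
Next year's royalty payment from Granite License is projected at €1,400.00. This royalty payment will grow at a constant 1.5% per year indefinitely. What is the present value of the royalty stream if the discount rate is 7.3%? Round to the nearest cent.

Growing perpetuity: P = D₁ / (r − g) = €1,400.0000 / (0.073 − 0.015) = €24,137.93

€24137.93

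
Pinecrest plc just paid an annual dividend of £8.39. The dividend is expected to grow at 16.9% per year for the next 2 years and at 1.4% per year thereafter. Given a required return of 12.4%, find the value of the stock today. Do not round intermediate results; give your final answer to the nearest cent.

£101.46

D_1 = 9.80791
D_2 = 11.46545
Terminal value at year 2: TV = D_2×(1+g_2)/(r−g_2) = 11.62596/0.11 = 105.69057
P_0 = D_1/(1+r)^1 + D_2/(1+r)^2 + TV/(1+r)^2
    = 8.72590 + 9.07525 + 83.65726 = 101.45840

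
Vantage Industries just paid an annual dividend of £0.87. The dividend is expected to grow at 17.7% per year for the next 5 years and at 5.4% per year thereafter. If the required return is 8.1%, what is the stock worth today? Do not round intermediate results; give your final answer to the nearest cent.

£57.63

D_1 = 1.02399
D_2 = 1.20524
D_3 = 1.41856
D_4 = 1.66965
D_5 = 1.96518
Terminal value at year 5: TV = D_5×(1+g_2)/(r−g_2) = 2.07130/0.027 = 76.71467
P_0 = D_1/(1+r)^1 + D_2/(1+r)^2 + D_3/(1+r)^3 + D_4/(1+r)^4 + D_5/(1+r)^5 + TV/(1+r)^5
    = 0.94726 + 1.03138 + 1.12298 + 1.22271 + 1.33129 + 51.96967 = 57.62529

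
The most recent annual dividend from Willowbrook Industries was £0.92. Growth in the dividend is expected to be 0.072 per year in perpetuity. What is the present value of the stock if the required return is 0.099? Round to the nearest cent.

D₁ = D₀ × (1 + g) = £0.92 × 1.072 = £0.9862
Growing perpetuity: P = D₁ / (r − g) = £0.9862 / (0.099 − 0.072) = £36.53

£36.53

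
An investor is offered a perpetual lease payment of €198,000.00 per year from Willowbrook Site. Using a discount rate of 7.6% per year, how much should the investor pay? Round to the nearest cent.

€2605263.16

Level perpetuity: PV = C / r = €198,000.00 / 0.076 = €2,605,263.16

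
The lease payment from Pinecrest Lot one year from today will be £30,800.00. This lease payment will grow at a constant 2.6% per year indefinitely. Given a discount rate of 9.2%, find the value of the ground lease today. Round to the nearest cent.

Growing perpetuity: P = D₁ / (r − g) = £30,800.0000 / (0.092 − 0.026) = £466,666.67

£466666.67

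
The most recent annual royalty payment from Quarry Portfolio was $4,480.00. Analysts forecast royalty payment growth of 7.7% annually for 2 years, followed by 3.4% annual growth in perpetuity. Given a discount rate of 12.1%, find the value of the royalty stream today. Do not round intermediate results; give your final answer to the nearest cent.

D_1 = 4824.96000
D_2 = 5196.48192
Terminal value at year 2: TV = D_2×(1+g_2)/(r−g_2) = 5373.16231/0.087 = 61760.48627
P_0 = D_1/(1+r)^1 + D_2/(1+r)^2 + TV/(1+r)^2
    = 4304.15700 + 4135.21596 + 49147.27935 = 57586.65231

$57586.65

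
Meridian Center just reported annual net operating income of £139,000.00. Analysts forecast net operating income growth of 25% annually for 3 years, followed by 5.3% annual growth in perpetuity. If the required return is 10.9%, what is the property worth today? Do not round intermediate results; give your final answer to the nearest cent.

£4275057.11

D_1 = 173750.00000
D_2 = 217187.50000
D_3 = 271484.37500
Terminal value at year 3: TV = D_3×(1+g_2)/(r−g_2) = 285873.04688/0.056 = 5104875.83705
P_0 = D_1/(1+r)^1 + D_2/(1+r)^2 + D_3/(1+r)^3 + TV/(1+r)^3
    = 156672.67809 + 176592.28820 + 199044.50879 + 3742747.63847 = 4275057.11354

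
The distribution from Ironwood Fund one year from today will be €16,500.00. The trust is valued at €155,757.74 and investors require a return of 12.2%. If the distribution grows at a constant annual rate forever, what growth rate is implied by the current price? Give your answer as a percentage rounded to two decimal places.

P = D₁/(r−g) ⇒ g = r − D₁/P = 0.122 − €16,500.00/€155,757.74 = 0.016066

1.61%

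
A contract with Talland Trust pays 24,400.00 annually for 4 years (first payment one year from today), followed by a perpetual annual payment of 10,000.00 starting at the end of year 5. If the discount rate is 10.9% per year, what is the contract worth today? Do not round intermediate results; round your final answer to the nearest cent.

PV of 4-year annuity: 24,400.00 × [1 − (1+0.109)^−4] / 0.109 = 75861.58434
Perpetuity value at year 4: 10,000.00 / 0.109 = 91743.11927
PV of perpetuity: 91743.11927 / (1+0.109)^4 = 60652.30601
Total PV = 75861.58434 + 60652.30601 = 136513.89035

136513.89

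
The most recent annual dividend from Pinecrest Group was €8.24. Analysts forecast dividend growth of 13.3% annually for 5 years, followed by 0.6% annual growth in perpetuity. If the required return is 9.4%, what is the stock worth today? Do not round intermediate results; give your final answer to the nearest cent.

€158.05

D_1 = 9.33592
D_2 = 10.57760
D_3 = 11.98442
D_4 = 13.57835
D_5 = 15.38427
Terminal value at year 5: TV = D_5×(1+g_2)/(r−g_2) = 15.47657/0.088 = 175.87012
P_0 = D_1/(1+r)^1 + D_2/(1+r)^2 + D_3/(1+r)^3 + D_4/(1+r)^4 + D_5/(1+r)^5 + TV/(1+r)^5
    = 8.53375 + 8.83797 + 9.15303 + 9.47933 + 9.81726 + 112.22909 = 158.05043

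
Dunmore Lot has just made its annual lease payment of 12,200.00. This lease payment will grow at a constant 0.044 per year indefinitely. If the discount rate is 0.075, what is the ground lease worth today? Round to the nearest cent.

410864.52

D₁ = D₀ × (1 + g) = 12,200.00 × 1.044 = 12,736.8000
Growing perpetuity: P = D₁ / (r − g) = 12,736.8000 / (0.075 − 0.044) = 410,864.52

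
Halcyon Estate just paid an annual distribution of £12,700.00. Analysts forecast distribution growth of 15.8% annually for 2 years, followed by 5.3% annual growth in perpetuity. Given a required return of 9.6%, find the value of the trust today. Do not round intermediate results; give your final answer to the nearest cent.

£374779.89

D_1 = 14706.60000
D_2 = 17030.24280
Terminal value at year 2: TV = D_2×(1+g_2)/(r−g_2) = 17932.84567/0.043 = 417042.92252
P_0 = D_1/(1+r)^1 + D_2/(1+r)^2 + TV/(1+r)^2
    = 13418.43066 + 14177.50246 + 347183.95569 = 374779.88881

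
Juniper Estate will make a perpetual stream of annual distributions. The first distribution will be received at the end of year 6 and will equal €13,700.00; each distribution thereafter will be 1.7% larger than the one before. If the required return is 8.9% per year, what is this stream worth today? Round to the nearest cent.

€124236.35

Value at end of year 5: C₁ / (r − g) = €13,700.00 / (0.089 − 0.017) = €190,277.7778
Discount to today: PV = €190,277.7778 / (1 + 0.089)^5 = €190,277.7778 / 1.531579 = €124,236.35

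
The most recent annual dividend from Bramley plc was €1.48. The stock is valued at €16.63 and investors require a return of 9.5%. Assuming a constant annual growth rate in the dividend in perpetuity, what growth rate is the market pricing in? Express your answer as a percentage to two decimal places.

0.55%

P = D₀(1+g)/(r−g) ⇒ P(r−g) = D₀(1+g) ⇒ g(P+D₀) = P·r − D₀
g = (P·r − D₀)/(P + D₀) = (€16.63×0.095 − €1.48) / (€16.63 + €1.48) = 0.005514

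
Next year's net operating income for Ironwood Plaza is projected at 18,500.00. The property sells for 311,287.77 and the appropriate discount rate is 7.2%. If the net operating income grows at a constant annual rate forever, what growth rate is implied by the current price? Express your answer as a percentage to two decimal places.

1.26%

P = D₁/(r−g) ⇒ g = r − D₁/P = 0.072 − 18,500.00/311,287.77 = 0.012569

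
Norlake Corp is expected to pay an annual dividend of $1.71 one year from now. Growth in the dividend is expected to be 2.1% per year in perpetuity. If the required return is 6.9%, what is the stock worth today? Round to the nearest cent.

Growing perpetuity: P = D₁ / (r − g) = $1.7100 / (0.069 − 0.021) = $35.63

$35.63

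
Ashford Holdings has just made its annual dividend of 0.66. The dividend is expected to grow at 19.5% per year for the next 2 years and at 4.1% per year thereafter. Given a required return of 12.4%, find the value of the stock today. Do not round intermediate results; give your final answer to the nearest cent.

10.80

D_1 = 0.78870
D_2 = 0.94250
Terminal value at year 2: TV = D_2×(1+g_2)/(r−g_2) = 0.98114/0.083 = 11.82095
P_0 = D_1/(1+r)^1 + D_2/(1+r)^2 + TV/(1+r)^2
    = 0.70169 + 0.74601 + 9.35664 = 10.80434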